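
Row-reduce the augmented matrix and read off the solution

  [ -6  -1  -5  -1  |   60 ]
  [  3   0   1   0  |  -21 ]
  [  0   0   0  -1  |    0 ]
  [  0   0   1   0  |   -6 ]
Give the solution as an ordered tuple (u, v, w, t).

Multiply ρ1 by -1/6.
  [ 1  1/6  5/6  1/6  |  -10 ]
  [ 3    0    1    0  |  -21 ]
  [ 0    0    0   -1  |    0 ]
  [ 0    0    1    0  |   -6 ]
Subtract 3 times ρ1 from ρ2.
  [ 1   1/6   5/6   1/6  |  -10 ]
  [ 0  -1/2  -3/2  -1/2  |    9 ]
  [ 0     0     0    -1  |    0 ]
  [ 0     0     1     0  |   -6 ]
Multiply ρ2 by -2.
  [ 1  1/6  5/6  1/6  |  -10 ]
  [ 0    1    3    1  |  -18 ]
  [ 0    0    0   -1  |    0 ]
  [ 0    0    1    0  |   -6 ]
Swap ρ3 and ρ4.
  [ 1  1/6  5/6  1/6  |  -10 ]
  [ 0    1    3    1  |  -18 ]
  [ 0    0    1    0  |   -6 ]
  [ 0    0    0   -1  |    0 ]
Multiply ρ4 by -1.
  [ 1  1/6  5/6  1/6  |  -10 ]
  [ 0    1    3    1  |  -18 ]
  [ 0    0    1    0  |   -6 ]
  [ 0    0    0    1  |    0 ]
Subtract ρ4 from ρ2.
  [ 1  1/6  5/6  1/6  |  -10 ]
  [ 0    1    3    0  |  -18 ]
  [ 0    0    1    0  |   -6 ]
  [ 0    0    0    1  |    0 ]
Subtract 1/6 times ρ4 from ρ1.
  [ 1  1/6  5/6  0  |  -10 ]
  [ 0    1    3  0  |  -18 ]
  [ 0    0    1  0  |   -6 ]
  [ 0    0    0  1  |    0 ]
Subtract 3 times ρ3 from ρ2.
  [ 1  1/6  5/6  0  |  -10 ]
  [ 0    1    0  0  |    0 ]
  [ 0    0    1  0  |   -6 ]
  [ 0    0    0  1  |    0 ]
Subtract 5/6 times ρ3 from ρ1.
  [ 1  1/6  0  0  |  -5 ]
  [ 0    1  0  0  |   0 ]
  [ 0    0  1  0  |  -6 ]
  [ 0    0  0  1  |   0 ]
Subtract 1/6 times ρ2 from ρ1.
  [ 1  0  0  0  |  -5 ]
  [ 0  1  0  0  |   0 ]
  [ 0  0  1  0  |  -6 ]
  [ 0  0  0  1  |   0 ]
Reading off the last column: u = -5, v = 0, w = -6, t = 0.

(-5, 0, -6, 0)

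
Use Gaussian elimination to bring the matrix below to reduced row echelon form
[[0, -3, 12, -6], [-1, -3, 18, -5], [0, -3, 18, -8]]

R1 <-> R2
  [ -1  -3  18  -5 ]
  [  0  -3  12  -6 ]
  [  0  -3  18  -8 ]
R1 := -1·R1
  [ 1   3  -18   5 ]
  [ 0  -3   12  -6 ]
  [ 0  -3   18  -8 ]
R2 := -1/3·R2
  [ 1   3  -18   5 ]
  [ 0   1   -4   2 ]
  [ 0  -3   18  -8 ]
R3 := R3 + 3·R2
  [ 1  3  -18   5 ]
  [ 0  1   -4   2 ]
  [ 0  0    6  -2 ]
R3 := 1/6·R3
  [ 1  3  -18     5 ]
  [ 0  1   -4     2 ]
  [ 0  0    1  -1/3 ]
R2 := R2 + 4·R3
  [ 1  3  -18     5 ]
  [ 0  1    0   2/3 ]
  [ 0  0    1  -1/3 ]
R1 := R1 + 18·R3
  [ 1  3  0    -1 ]
  [ 0  1  0   2/3 ]
  [ 0  0  1  -1/3 ]
R1 := R1 − 3·R2
  [ 1  0  0    -3 ]
  [ 0  1  0   2/3 ]
  [ 0  0  1  -1/3 ]

[[1, 0, 0, -3], [0, 1, 0, 2/3], [0, 0, 1, -1/3]]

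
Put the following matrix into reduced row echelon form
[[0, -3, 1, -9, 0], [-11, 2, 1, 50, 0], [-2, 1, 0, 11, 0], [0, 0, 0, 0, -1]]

[[1, 0, 0, -4, 0], [0, 1, 0, 3, 0], [0, 0, 1, 0, 0], [0, 0, 0, 0, 1]]

ρ1 <=> ρ2
  [ -11   2  1  50   0 ]
  [   0  -3  1  -9   0 ]
  [  -2   1  0  11   0 ]
  [   0   0  0   0  -1 ]
ρ1 -> -1/11·ρ1
  [  1  -2/11  -1/11  -50/11   0 ]
  [  0     -3      1      -9   0 ]
  [ -2      1      0      11   0 ]
  [  0      0      0       0  -1 ]
ρ3 -> ρ3 + 2·ρ1
  [ 1  -2/11  -1/11  -50/11   0 ]
  [ 0     -3      1      -9   0 ]
  [ 0   7/11  -2/11   21/11   0 ]
  [ 0      0      0       0  -1 ]
ρ2 -> -1/3·ρ2
  [ 1  -2/11  -1/11  -50/11   0 ]
  [ 0      1   -1/3       3   0 ]
  [ 0   7/11  -2/11   21/11   0 ]
  [ 0      0      0       0  -1 ]
ρ3 -> ρ3 − 7/11·ρ2
  [ 1  -2/11  -1/11  -50/11   0 ]
  [ 0      1   -1/3       3   0 ]
  [ 0      0   1/33       0   0 ]
  [ 0      0      0       0  -1 ]
ρ3 -> 33·ρ3
  [ 1  -2/11  -1/11  -50/11   0 ]
  [ 0      1   -1/3       3   0 ]
  [ 0      0      1       0   0 ]
  [ 0      0      0       0  -1 ]
ρ4 -> -1·ρ4
  [ 1  -2/11  -1/11  -50/11  0 ]
  [ 0      1   -1/3       3  0 ]
  [ 0      0      1       0  0 ]
  [ 0      0      0       0  1 ]
ρ2 -> ρ2 + 1/3·ρ3
  [ 1  -2/11  -1/11  -50/11  0 ]
  [ 0      1      0       3  0 ]
  [ 0      0      1       0  0 ]
  [ 0      0      0       0  1 ]
ρ1 -> ρ1 + 1/11·ρ3
  [ 1  -2/11  0  -50/11  0 ]
  [ 0      1  0       3  0 ]
  [ 0      0  1       0  0 ]
  [ 0      0  0       0  1 ]
ρ1 -> ρ1 + 2/11·ρ2
  [ 1  0  0  -4  0 ]
  [ 0  1  0   3  0 ]
  [ 0  0  1   0  0 ]
  [ 0  0  0   0  1 ]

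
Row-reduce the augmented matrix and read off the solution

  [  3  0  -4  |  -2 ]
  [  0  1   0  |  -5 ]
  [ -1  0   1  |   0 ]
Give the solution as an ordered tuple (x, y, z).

ρ1 ← 1/3·ρ1
  [  1  0  -4/3  |  -2/3 ]
  [  0  1     0  |    -5 ]
  [ -1  0     1  |     0 ]
ρ3 ← ρ3 + ρ1
  [ 1  0  -4/3  |  -2/3 ]
  [ 0  1     0  |    -5 ]
  [ 0  0  -1/3  |  -2/3 ]
ρ3 ← -3·ρ3
  [ 1  0  -4/3  |  -2/3 ]
  [ 0  1     0  |    -5 ]
  [ 0  0     1  |     2 ]
ρ1 ← ρ1 + 4/3·ρ3
  [ 1  0  0  |   2 ]
  [ 0  1  0  |  -5 ]
  [ 0  0  1  |   2 ]
Reading off the last column: x = 2, y = -5, z = 2.

(2, -5, 2)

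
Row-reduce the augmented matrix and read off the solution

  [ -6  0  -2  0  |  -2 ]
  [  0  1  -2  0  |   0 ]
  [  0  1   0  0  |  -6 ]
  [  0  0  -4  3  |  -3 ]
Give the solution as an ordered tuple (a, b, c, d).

R1 → -1/6·R1
  [ 1  0  1/3  0  |  1/3 ]
  [ 0  1   -2  0  |    0 ]
  [ 0  1    0  0  |   -6 ]
  [ 0  0   -4  3  |   -3 ]
R3 → R3 − R2
  [ 1  0  1/3  0  |  1/3 ]
  [ 0  1   -2  0  |    0 ]
  [ 0  0    2  0  |   -6 ]
  [ 0  0   -4  3  |   -3 ]
R3 → 1/2·R3
  [ 1  0  1/3  0  |  1/3 ]
  [ 0  1   -2  0  |    0 ]
  [ 0  0    1  0  |   -3 ]
  [ 0  0   -4  3  |   -3 ]
R4 → R4 + 4·R3
  [ 1  0  1/3  0  |  1/3 ]
  [ 0  1   -2  0  |    0 ]
  [ 0  0    1  0  |   -3 ]
  [ 0  0    0  3  |  -15 ]
R4 → 1/3·R4
  [ 1  0  1/3  0  |  1/3 ]
  [ 0  1   -2  0  |    0 ]
  [ 0  0    1  0  |   -3 ]
  [ 0  0    0  1  |   -5 ]
R2 → R2 + 2·R3
  [ 1  0  1/3  0  |  1/3 ]
  [ 0  1    0  0  |   -6 ]
  [ 0  0    1  0  |   -3 ]
  [ 0  0    0  1  |   -5 ]
R1 → R1 − 1/3·R3
  [ 1  0  0  0  |  4/3 ]
  [ 0  1  0  0  |   -6 ]
  [ 0  0  1  0  |   -3 ]
  [ 0  0  0  1  |   -5 ]
Reading off the last column: a = 4/3, b = -6, c = -3, d = -5.

(4/3, -6, -3, -5)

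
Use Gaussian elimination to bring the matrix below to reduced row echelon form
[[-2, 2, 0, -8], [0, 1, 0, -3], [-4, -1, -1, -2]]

R1 ← -1/2·R1
  [  1  -1   0   4 ]
  [  0   1   0  -3 ]
  [ -4  -1  -1  -2 ]
R3 ← R3 + 4·R1
  [ 1  -1   0   4 ]
  [ 0   1   0  -3 ]
  [ 0  -5  -1  14 ]
R3 ← R3 + 5·R2
  [ 1  -1   0   4 ]
  [ 0   1   0  -3 ]
  [ 0   0  -1  -1 ]
R3 ← -1·R3
  [ 1  -1  0   4 ]
  [ 0   1  0  -3 ]
  [ 0   0  1   1 ]
R1 ← R1 + R2
  [ 1  0  0   1 ]
  [ 0  1  0  -3 ]
  [ 0  0  1   1 ]

[[1, 0, 0, 1], [0, 1, 0, -3], [0, 0, 1, 1]]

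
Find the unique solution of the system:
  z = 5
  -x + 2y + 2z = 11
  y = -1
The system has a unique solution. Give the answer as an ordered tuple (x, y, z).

Form the augmented matrix and row-reduce:
  [  0  0  1  |   5 ]
  [ -1  2  2  |  11 ]
  [  0  1  0  |  -1 ]
ρ1 <=> ρ2
  [ -1  2  2  |  11 ]
  [  0  0  1  |   5 ]
  [  0  1  0  |  -1 ]
ρ1 := -1·ρ1
  [ 1  -2  -2  |  -11 ]
  [ 0   0   1  |    5 ]
  [ 0   1   0  |   -1 ]
ρ2 <=> ρ3
  [ 1  -2  -2  |  -11 ]
  [ 0   1   0  |   -1 ]
  [ 0   0   1  |    5 ]
ρ1 := ρ1 + 2·ρ3
  [ 1  -2  0  |  -1 ]
  [ 0   1  0  |  -1 ]
  [ 0   0  1  |   5 ]
ρ1 := ρ1 + 2·ρ2
  [ 1  0  0  |  -3 ]
  [ 0  1  0  |  -1 ]
  [ 0  0  1  |   5 ]
Reading off the last column: x = -3, y = -1, z = 5.

(-3, -1, 5)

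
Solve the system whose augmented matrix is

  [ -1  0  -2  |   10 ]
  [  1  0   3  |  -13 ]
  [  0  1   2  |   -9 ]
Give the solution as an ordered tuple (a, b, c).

(-4, -3, -3)

r1 := -1·r1
  [ 1  0  2  |  -10 ]
  [ 1  0  3  |  -13 ]
  [ 0  1  2  |   -9 ]
r2 := r2 − r1
  [ 1  0  2  |  -10 ]
  [ 0  0  1  |   -3 ]
  [ 0  1  2  |   -9 ]
r2 <-> r3
  [ 1  0  2  |  -10 ]
  [ 0  1  2  |   -9 ]
  [ 0  0  1  |   -3 ]
r2 := r2 − 2·r3
  [ 1  0  2  |  -10 ]
  [ 0  1  0  |   -3 ]
  [ 0  0  1  |   -3 ]
r1 := r1 − 2·r3
  [ 1  0  0  |  -4 ]
  [ 0  1  0  |  -3 ]
  [ 0  0  1  |  -3 ]
Reading off the last column: a = -4, b = -3, c = -3.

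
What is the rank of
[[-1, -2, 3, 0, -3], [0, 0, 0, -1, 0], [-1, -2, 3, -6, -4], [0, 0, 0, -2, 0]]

R1 ← -1·R1
  [  1   2  -3   0   3 ]
  [  0   0   0  -1   0 ]
  [ -1  -2   3  -6  -4 ]
  [  0   0   0  -2   0 ]
R3 ← R3 + R1
  [ 1  2  -3   0   3 ]
  [ 0  0   0  -1   0 ]
  [ 0  0   0  -6  -1 ]
  [ 0  0   0  -2   0 ]
R2 ← -1·R2
  [ 1  2  -3   0   3 ]
  [ 0  0   0   1   0 ]
  [ 0  0   0  -6  -1 ]
  [ 0  0   0  -2   0 ]
R3 ← R3 + 6·R2
  [ 1  2  -3   0   3 ]
  [ 0  0   0   1   0 ]
  [ 0  0   0   0  -1 ]
  [ 0  0   0  -2   0 ]
R4 ← R4 + 2·R2
  [ 1  2  -3  0   3 ]
  [ 0  0   0  1   0 ]
  [ 0  0   0  0  -1 ]
  [ 0  0   0  0   0 ]
R3 ← -1·R3
  [ 1  2  -3  0  3 ]
  [ 0  0   0  1  0 ]
  [ 0  0   0  0  1 ]
  [ 0  0   0  0  0 ]
R1 ← R1 − 3·R3
  [ 1  2  -3  0  0 ]
  [ 0  0   0  1  0 ]
  [ 0  0   0  0  1 ]
  [ 0  0   0  0  0 ]
The reduced form has 3 nonzero rows.

rank = 3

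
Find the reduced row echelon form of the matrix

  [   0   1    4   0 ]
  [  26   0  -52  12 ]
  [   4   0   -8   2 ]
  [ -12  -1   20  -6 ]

r1 <=> r2
  [  26   0  -52  12 ]
  [   0   1    4   0 ]
  [   4   0   -8   2 ]
  [ -12  -1   20  -6 ]
r1 ← 1/26·r1
  [   1   0  -2  6/13 ]
  [   0   1   4     0 ]
  [   4   0  -8     2 ]
  [ -12  -1  20    -6 ]
r3 ← r3 − 4·r1
  [   1   0  -2  6/13 ]
  [   0   1   4     0 ]
  [   0   0   0  2/13 ]
  [ -12  -1  20    -6 ]
r4 ← r4 + 12·r1
  [ 1   0  -2   6/13 ]
  [ 0   1   4      0 ]
  [ 0   0   0   2/13 ]
  [ 0  -1  -4  -6/13 ]
r4 ← r4 + r2
  [ 1  0  -2   6/13 ]
  [ 0  1   4      0 ]
  [ 0  0   0   2/13 ]
  [ 0  0   0  -6/13 ]
r3 ← 13/2·r3
  [ 1  0  -2   6/13 ]
  [ 0  1   4      0 ]
  [ 0  0   0      1 ]
  [ 0  0   0  -6/13 ]
r4 ← r4 + 6/13·r3
  [ 1  0  -2  6/13 ]
  [ 0  1   4     0 ]
  [ 0  0   0     1 ]
  [ 0  0   0     0 ]
r1 ← r1 − 6/13·r3
  [ 1  0  -2  0 ]
  [ 0  1   4  0 ]
  [ 0  0   0  1 ]
  [ 0  0   0  0 ]

[[1, 0, -2, 0], [0, 1, 4, 0], [0, 0, 0, 1], [0, 0, 0, 0]]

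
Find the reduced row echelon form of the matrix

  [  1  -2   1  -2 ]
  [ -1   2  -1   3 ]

R2 → R2 + R1
  [ 1  -2  1  -2 ]
  [ 0   0  0   1 ]
R1 → R1 + 2·R2
  [ 1  -2  1  0 ]
  [ 0   0  0  1 ]

[[1, -2, 1, 0], [0, 0, 0, 1]]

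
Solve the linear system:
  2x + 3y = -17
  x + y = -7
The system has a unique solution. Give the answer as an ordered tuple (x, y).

Form the augmented matrix and row-reduce:
  [ 2  3  |  -17 ]
  [ 1  1  |   -7 ]
R1 -> 1/2·R1
  [ 1  3/2  |  -17/2 ]
  [ 1    1  |     -7 ]
R2 -> R2 − R1
  [ 1   3/2  |  -17/2 ]
  [ 0  -1/2  |    3/2 ]
R2 -> -2·R2
  [ 1  3/2  |  -17/2 ]
  [ 0    1  |     -3 ]
R1 -> R1 − 3/2·R2
  [ 1  0  |  -4 ]
  [ 0  1  |  -3 ]
Reading off the last column: x = -4, y = -3.

(-4, -3)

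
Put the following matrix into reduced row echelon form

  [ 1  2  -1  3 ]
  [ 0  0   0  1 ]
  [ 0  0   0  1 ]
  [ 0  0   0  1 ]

ρ3 ← ρ3 − ρ2
  [ 1  2  -1  3 ]
  [ 0  0   0  1 ]
  [ 0  0   0  0 ]
  [ 0  0   0  1 ]
ρ4 ← ρ4 − ρ2
  [ 1  2  -1  3 ]
  [ 0  0   0  1 ]
  [ 0  0   0  0 ]
  [ 0  0   0  0 ]
ρ1 ← ρ1 − 3·ρ2
  [ 1  2  -1  0 ]
  [ 0  0   0  1 ]
  [ 0  0   0  0 ]
  [ 0  0   0  0 ]

[[1, 2, -1, 0], [0, 0, 0, 1], [0, 0, 0, 0], [0, 0, 0, 0]]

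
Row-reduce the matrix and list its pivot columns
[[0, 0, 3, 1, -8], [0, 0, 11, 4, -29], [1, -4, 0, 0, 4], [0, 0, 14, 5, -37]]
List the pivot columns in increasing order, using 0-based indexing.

r1 <-> r3
  [ 1  -4   0  0    4 ]
  [ 0   0  11  4  -29 ]
  [ 0   0   3  1   -8 ]
  [ 0   0  14  5  -37 ]
r2 → 1/11·r2
  [ 1  -4   0     0       4 ]
  [ 0   0   1  4/11  -29/11 ]
  [ 0   0   3     1      -8 ]
  [ 0   0  14     5     -37 ]
r3 → r3 − 3·r2
  [ 1  -4   0      0       4 ]
  [ 0   0   1   4/11  -29/11 ]
  [ 0   0   0  -1/11   -1/11 ]
  [ 0   0  14      5     -37 ]
r4 → r4 − 14·r2
  [ 1  -4  0      0       4 ]
  [ 0   0  1   4/11  -29/11 ]
  [ 0   0  0  -1/11   -1/11 ]
  [ 0   0  0  -1/11   -1/11 ]
r3 → -11·r3
  [ 1  -4  0      0       4 ]
  [ 0   0  1   4/11  -29/11 ]
  [ 0   0  0      1       1 ]
  [ 0   0  0  -1/11   -1/11 ]
r4 → r4 + 1/11·r3
  [ 1  -4  0     0       4 ]
  [ 0   0  1  4/11  -29/11 ]
  [ 0   0  0     1       1 ]
  [ 0   0  0     0       0 ]
r2 → r2 − 4/11·r3
  [ 1  -4  0  0   4 ]
  [ 0   0  1  0  -3 ]
  [ 0   0  0  1   1 ]
  [ 0   0  0  0   0 ]
Pivot columns are the columns containing a leading 1.

0, 2, 3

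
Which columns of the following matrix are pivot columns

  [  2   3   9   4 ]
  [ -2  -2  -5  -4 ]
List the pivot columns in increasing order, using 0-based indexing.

Multiply R1 by 1/2.
  [  1  3/2  9/2   2 ]
  [ -2   -2   -5  -4 ]
Add 2 times R1 to R2.
  [ 1  3/2  9/2  2 ]
  [ 0    1    4  0 ]
Subtract 3/2 times R2 from R1.
  [ 1  0  -3/2  2 ]
  [ 0  1     4  0 ]
Pivot columns are the columns containing a leading 1.

0, 1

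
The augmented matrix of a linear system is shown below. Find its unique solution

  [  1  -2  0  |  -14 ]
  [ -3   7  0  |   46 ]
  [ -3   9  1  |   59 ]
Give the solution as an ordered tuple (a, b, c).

Add 3 times R1 to R2.
Add 3 times R1 to R3.
Subtract 3 times R2 from R3.
Add 2 times R2 to R1.
Reading off the last column: a = -6, b = 4, c = 5.

(-6, 4, 5)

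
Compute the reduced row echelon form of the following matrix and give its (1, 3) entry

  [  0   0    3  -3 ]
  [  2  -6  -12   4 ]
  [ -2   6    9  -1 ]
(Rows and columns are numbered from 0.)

-1

Swap r1 and r2.
  [  2  -6  -12   4 ]
  [  0   0    3  -3 ]
  [ -2   6    9  -1 ]
Multiply r1 by 1/2.
  [  1  -3  -6   2 ]
  [  0   0   3  -3 ]
  [ -2   6   9  -1 ]
Add 2 times r1 to r3.
  [ 1  -3  -6   2 ]
  [ 0   0   3  -3 ]
  [ 0   0  -3   3 ]
Multiply r2 by 1/3.
  [ 1  -3  -6   2 ]
  [ 0   0   1  -1 ]
  [ 0   0  -3   3 ]
Add 3 times r2 to r3.
  [ 1  -3  -6   2 ]
  [ 0   0   1  -1 ]
  [ 0   0   0   0 ]
Add 6 times r2 to r1.
  [ 1  -3  0  -4 ]
  [ 0   0  1  -1 ]
  [ 0   0  0   0 ]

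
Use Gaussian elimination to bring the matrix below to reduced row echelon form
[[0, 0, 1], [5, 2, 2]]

[[1, 2/5, 0], [0, 0, 1]]

r1 <=> r2
  [ 5  2  2 ]
  [ 0  0  1 ]
r1 := 1/5·r1
  [ 1  2/5  2/5 ]
  [ 0    0    1 ]
r1 := r1 − 2/5·r2
  [ 1  2/5  0 ]
  [ 0    0  1 ]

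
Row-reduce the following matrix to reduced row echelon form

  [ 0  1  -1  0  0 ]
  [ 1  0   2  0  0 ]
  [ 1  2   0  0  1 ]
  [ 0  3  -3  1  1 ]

[[1, 0, 2, 0, 0], [0, 1, -1, 0, 0], [0, 0, 0, 1, 0], [0, 0, 0, 0, 1]]

R1 <=> R2
R3 → R3 − R1
R3 → R3 − 2·R2
R4 → R4 − 3·R2
R3 <=> R4
R3 → R3 − R4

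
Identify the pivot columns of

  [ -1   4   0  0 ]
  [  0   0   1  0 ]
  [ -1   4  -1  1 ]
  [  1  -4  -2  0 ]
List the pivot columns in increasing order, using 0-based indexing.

R1 -> -1·R1
  [  1  -4   0  0 ]
  [  0   0   1  0 ]
  [ -1   4  -1  1 ]
  [  1  -4  -2  0 ]
R3 -> R3 + R1
  [ 1  -4   0  0 ]
  [ 0   0   1  0 ]
  [ 0   0  -1  1 ]
  [ 1  -4  -2  0 ]
R4 -> R4 − R1
  [ 1  -4   0  0 ]
  [ 0   0   1  0 ]
  [ 0   0  -1  1 ]
  [ 0   0  -2  0 ]
R3 -> R3 + R2
  [ 1  -4   0  0 ]
  [ 0   0   1  0 ]
  [ 0   0   0  1 ]
  [ 0   0  -2  0 ]
R4 -> R4 + 2·R2
  [ 1  -4  0  0 ]
  [ 0   0  1  0 ]
  [ 0   0  0  1 ]
  [ 0   0  0  0 ]
Pivot columns are the columns containing a leading 1.

0, 2, 3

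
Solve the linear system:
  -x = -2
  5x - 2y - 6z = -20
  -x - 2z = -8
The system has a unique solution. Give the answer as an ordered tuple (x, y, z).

Form the augmented matrix and row-reduce:
  [ -1   0   0  |   -2 ]
  [  5  -2  -6  |  -20 ]
  [ -1   0  -2  |   -8 ]
Multiply r1 by -1.
  [  1   0   0  |    2 ]
  [  5  -2  -6  |  -20 ]
  [ -1   0  -2  |   -8 ]
Subtract 5 times r1 from r2.
  [  1   0   0  |    2 ]
  [  0  -2  -6  |  -30 ]
  [ -1   0  -2  |   -8 ]
Add r1 to r3.
  [ 1   0   0  |    2 ]
  [ 0  -2  -6  |  -30 ]
  [ 0   0  -2  |   -6 ]
Multiply r2 by -1/2.
  [ 1  0   0  |   2 ]
  [ 0  1   3  |  15 ]
  [ 0  0  -2  |  -6 ]
Multiply r3 by -1/2.
  [ 1  0  0  |   2 ]
  [ 0  1  3  |  15 ]
  [ 0  0  1  |   3 ]
Subtract 3 times r3 from r2.
  [ 1  0  0  |  2 ]
  [ 0  1  0  |  6 ]
  [ 0  0  1  |  3 ]
Reading off the last column: x = 2, y = 6, z = 3.

(2, 6, 3)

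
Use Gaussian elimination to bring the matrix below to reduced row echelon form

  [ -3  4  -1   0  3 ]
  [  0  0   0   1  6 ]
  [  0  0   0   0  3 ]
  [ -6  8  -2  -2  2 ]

[[1, -4/3, 1/3, 0, 0], [0, 0, 0, 1, 0], [0, 0, 0, 0, 1], [0, 0, 0, 0, 0]]

Multiply r1 by -1/3.
  [  1  -4/3  1/3   0  -1 ]
  [  0     0    0   1   6 ]
  [  0     0    0   0   3 ]
  [ -6     8   -2  -2   2 ]
Add 6 times r1 to r4.
  [ 1  -4/3  1/3   0  -1 ]
  [ 0     0    0   1   6 ]
  [ 0     0    0   0   3 ]
  [ 0     0    0  -2  -4 ]
Add 2 times r2 to r4.
  [ 1  -4/3  1/3  0  -1 ]
  [ 0     0    0  1   6 ]
  [ 0     0    0  0   3 ]
  [ 0     0    0  0   8 ]
Multiply r3 by 1/3.
  [ 1  -4/3  1/3  0  -1 ]
  [ 0     0    0  1   6 ]
  [ 0     0    0  0   1 ]
  [ 0     0    0  0   8 ]
Subtract 8 times r3 from r4.
  [ 1  -4/3  1/3  0  -1 ]
  [ 0     0    0  1   6 ]
  [ 0     0    0  0   1 ]
  [ 0     0    0  0   0 ]
Subtract 6 times r3 from r2.
  [ 1  -4/3  1/3  0  -1 ]
  [ 0     0    0  1   0 ]
  [ 0     0    0  0   1 ]
  [ 0     0    0  0   0 ]
Add r3 to r1.
  [ 1  -4/3  1/3  0  0 ]
  [ 0     0    0  1  0 ]
  [ 0     0    0  0  1 ]
  [ 0     0    0  0  0 ]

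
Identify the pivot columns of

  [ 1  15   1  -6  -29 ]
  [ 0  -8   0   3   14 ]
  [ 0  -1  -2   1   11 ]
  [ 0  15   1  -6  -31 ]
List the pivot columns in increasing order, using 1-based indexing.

R2 ← -1/8·R2
  [ 1  15   1    -6   -29 ]
  [ 0   1   0  -3/8  -7/4 ]
  [ 0  -1  -2     1    11 ]
  [ 0  15   1    -6   -31 ]
R3 ← R3 + R2
  [ 1  15   1    -6   -29 ]
  [ 0   1   0  -3/8  -7/4 ]
  [ 0   0  -2   5/8  37/4 ]
  [ 0  15   1    -6   -31 ]
R4 ← R4 − 15·R2
  [ 1  15   1    -6    -29 ]
  [ 0   1   0  -3/8   -7/4 ]
  [ 0   0  -2   5/8   37/4 ]
  [ 0   0   1  -3/8  -19/4 ]
R3 ← -1/2·R3
  [ 1  15  1     -6    -29 ]
  [ 0   1  0   -3/8   -7/4 ]
  [ 0   0  1  -5/16  -37/8 ]
  [ 0   0  1   -3/8  -19/4 ]
R4 ← R4 − R3
  [ 1  15  1     -6    -29 ]
  [ 0   1  0   -3/8   -7/4 ]
  [ 0   0  1  -5/16  -37/8 ]
  [ 0   0  0  -1/16   -1/8 ]
R4 ← -16·R4
  [ 1  15  1     -6    -29 ]
  [ 0   1  0   -3/8   -7/4 ]
  [ 0   0  1  -5/16  -37/8 ]
  [ 0   0  0      1      2 ]
R3 ← R3 + 5/16·R4
  [ 1  15  1    -6   -29 ]
  [ 0   1  0  -3/8  -7/4 ]
  [ 0   0  1     0    -4 ]
  [ 0   0  0     1     2 ]
R2 ← R2 + 3/8·R4
  [ 1  15  1  -6  -29 ]
  [ 0   1  0   0   -1 ]
  [ 0   0  1   0   -4 ]
  [ 0   0  0   1    2 ]
R1 ← R1 + 6·R4
  [ 1  15  1  0  -17 ]
  [ 0   1  0  0   -1 ]
  [ 0   0  1  0   -4 ]
  [ 0   0  0  1    2 ]
R1 ← R1 − R3
  [ 1  15  0  0  -13 ]
  [ 0   1  0  0   -1 ]
  [ 0   0  1  0   -4 ]
  [ 0   0  0  1    2 ]
R1 ← R1 − 15·R2
  [ 1  0  0  0   2 ]
  [ 0  1  0  0  -1 ]
  [ 0  0  1  0  -4 ]
  [ 0  0  0  1   2 ]
Pivot columns are the columns containing a leading 1.

1, 2, 3, 4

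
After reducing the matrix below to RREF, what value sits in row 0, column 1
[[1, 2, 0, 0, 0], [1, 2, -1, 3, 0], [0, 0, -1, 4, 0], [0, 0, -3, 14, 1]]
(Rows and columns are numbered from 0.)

ρ2 -> ρ2 − ρ1
  [ 1  2   0   0  0 ]
  [ 0  0  -1   3  0 ]
  [ 0  0  -1   4  0 ]
  [ 0  0  -3  14  1 ]
ρ2 -> -1·ρ2
  [ 1  2   0   0  0 ]
  [ 0  0   1  -3  0 ]
  [ 0  0  -1   4  0 ]
  [ 0  0  -3  14  1 ]
ρ3 -> ρ3 + ρ2
  [ 1  2   0   0  0 ]
  [ 0  0   1  -3  0 ]
  [ 0  0   0   1  0 ]
  [ 0  0  -3  14  1 ]
ρ4 -> ρ4 + 3·ρ2
  [ 1  2  0   0  0 ]
  [ 0  0  1  -3  0 ]
  [ 0  0  0   1  0 ]
  [ 0  0  0   5  1 ]
ρ4 -> ρ4 − 5·ρ3
  [ 1  2  0   0  0 ]
  [ 0  0  1  -3  0 ]
  [ 0  0  0   1  0 ]
  [ 0  0  0   0  1 ]
ρ2 -> ρ2 + 3·ρ3
  [ 1  2  0  0  0 ]
  [ 0  0  1  0  0 ]
  [ 0  0  0  1  0 ]
  [ 0  0  0  0  1 ]

2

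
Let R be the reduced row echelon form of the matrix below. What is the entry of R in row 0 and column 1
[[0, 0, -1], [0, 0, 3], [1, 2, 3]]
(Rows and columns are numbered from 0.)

r1 ↔ r3
  [ 1  2   3 ]
  [ 0  0   3 ]
  [ 0  0  -1 ]
r2 -> 1/3·r2
  [ 1  2   3 ]
  [ 0  0   1 ]
  [ 0  0  -1 ]
r3 -> r3 + r2
  [ 1  2  3 ]
  [ 0  0  1 ]
  [ 0  0  0 ]
r1 -> r1 − 3·r2
  [ 1  2  0 ]
  [ 0  0  1 ]
  [ 0  0  0 ]

2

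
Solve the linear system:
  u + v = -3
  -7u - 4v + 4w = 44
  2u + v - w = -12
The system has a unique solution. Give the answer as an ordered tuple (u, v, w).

Form the augmented matrix and row-reduce:
  [  1   1   0  |   -3 ]
  [ -7  -4   4  |   44 ]
  [  2   1  -1  |  -12 ]
R2 -> R2 + 7·R1
  [ 1  1   0  |   -3 ]
  [ 0  3   4  |   23 ]
  [ 2  1  -1  |  -12 ]
R3 -> R3 − 2·R1
  [ 1   1   0  |  -3 ]
  [ 0   3   4  |  23 ]
  [ 0  -1  -1  |  -6 ]
R2 -> 1/3·R2
  [ 1   1    0  |    -3 ]
  [ 0   1  4/3  |  23/3 ]
  [ 0  -1   -1  |    -6 ]
R3 -> R3 + R2
  [ 1  1    0  |    -3 ]
  [ 0  1  4/3  |  23/3 ]
  [ 0  0  1/3  |   5/3 ]
R3 -> 3·R3
  [ 1  1    0  |    -3 ]
  [ 0  1  4/3  |  23/3 ]
  [ 0  0    1  |     5 ]
R2 -> R2 − 4/3·R3
  [ 1  1  0  |  -3 ]
  [ 0  1  0  |   1 ]
  [ 0  0  1  |   5 ]
R1 -> R1 − R2
  [ 1  0  0  |  -4 ]
  [ 0  1  0  |   1 ]
  [ 0  0  1  |   5 ]
Reading off the last column: u = -4, v = 1, w = 5.

(-4, 1, 5)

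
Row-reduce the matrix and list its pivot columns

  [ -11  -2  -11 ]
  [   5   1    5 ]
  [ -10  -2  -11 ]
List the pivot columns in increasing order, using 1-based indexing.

1, 2, 3

R1 ← -1/11·R1
  [   1  2/11    1 ]
  [   5     1    5 ]
  [ -10    -2  -11 ]
R2 ← R2 − 5·R1
  [   1  2/11    1 ]
  [   0  1/11    0 ]
  [ -10    -2  -11 ]
R3 ← R3 + 10·R1
  [ 1   2/11   1 ]
  [ 0   1/11   0 ]
  [ 0  -2/11  -1 ]
R2 ← 11·R2
  [ 1   2/11   1 ]
  [ 0      1   0 ]
  [ 0  -2/11  -1 ]
R3 ← R3 + 2/11·R2
  [ 1  2/11   1 ]
  [ 0     1   0 ]
  [ 0     0  -1 ]
R3 ← -1·R3
  [ 1  2/11  1 ]
  [ 0     1  0 ]
  [ 0     0  1 ]
R1 ← R1 − R3
  [ 1  2/11  0 ]
  [ 0     1  0 ]
  [ 0     0  1 ]
R1 ← R1 − 2/11·R2
  [ 1  0  0 ]
  [ 0  1  0 ]
  [ 0  0  1 ]
Pivot columns are the columns containing a leading 1.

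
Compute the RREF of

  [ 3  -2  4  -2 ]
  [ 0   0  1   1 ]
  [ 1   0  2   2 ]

[[1, 0, 0, 0], [0, 1, 0, 3], [0, 0, 1, 1]]

R1 -> 1/3·R1
  [ 1  -2/3  4/3  -2/3 ]
  [ 0     0    1     1 ]
  [ 1     0    2     2 ]
R3 -> R3 − R1
  [ 1  -2/3  4/3  -2/3 ]
  [ 0     0    1     1 ]
  [ 0   2/3  2/3   8/3 ]
R2 <-> R3
  [ 1  -2/3  4/3  -2/3 ]
  [ 0   2/3  2/3   8/3 ]
  [ 0     0    1     1 ]
R2 -> 3/2·R2
  [ 1  -2/3  4/3  -2/3 ]
  [ 0     1    1     4 ]
  [ 0     0    1     1 ]
R2 -> R2 − R3
  [ 1  -2/3  4/3  -2/3 ]
  [ 0     1    0     3 ]
  [ 0     0    1     1 ]
R1 -> R1 − 4/3·R3
  [ 1  -2/3  0  -2 ]
  [ 0     1  0   3 ]
  [ 0     0  1   1 ]
R1 -> R1 + 2/3·R2
  [ 1  0  0  0 ]
  [ 0  1  0  3 ]
  [ 0  0  1  1 ]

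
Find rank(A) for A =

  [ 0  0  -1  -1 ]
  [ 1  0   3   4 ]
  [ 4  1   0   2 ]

Swap R1 and R2.
  [ 1  0   3   4 ]
  [ 0  0  -1  -1 ]
  [ 4  1   0   2 ]
Subtract 4 times R1 from R3.
  [ 1  0    3    4 ]
  [ 0  0   -1   -1 ]
  [ 0  1  -12  -14 ]
Swap R2 and R3.
  [ 1  0    3    4 ]
  [ 0  1  -12  -14 ]
  [ 0  0   -1   -1 ]
Multiply R3 by -1.
  [ 1  0    3    4 ]
  [ 0  1  -12  -14 ]
  [ 0  0    1    1 ]
Add 12 times R3 to R2.
  [ 1  0  3   4 ]
  [ 0  1  0  -2 ]
  [ 0  0  1   1 ]
Subtract 3 times R3 from R1.
  [ 1  0  0   1 ]
  [ 0  1  0  -2 ]
  [ 0  0  1   1 ]
The reduced form has 3 nonzero rows.

rank = 3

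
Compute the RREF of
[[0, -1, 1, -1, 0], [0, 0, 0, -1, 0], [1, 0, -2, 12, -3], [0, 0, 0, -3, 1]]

Swap R1 and R3.
  [ 1   0  -2  12  -3 ]
  [ 0   0   0  -1   0 ]
  [ 0  -1   1  -1   0 ]
  [ 0   0   0  -3   1 ]
Swap R2 and R3.
  [ 1   0  -2  12  -3 ]
  [ 0  -1   1  -1   0 ]
  [ 0   0   0  -1   0 ]
  [ 0   0   0  -3   1 ]
Multiply R2 by -1.
  [ 1  0  -2  12  -3 ]
  [ 0  1  -1   1   0 ]
  [ 0  0   0  -1   0 ]
  [ 0  0   0  -3   1 ]
Multiply R3 by -1.
  [ 1  0  -2  12  -3 ]
  [ 0  1  -1   1   0 ]
  [ 0  0   0   1   0 ]
  [ 0  0   0  -3   1 ]
Add 3 times R3 to R4.
  [ 1  0  -2  12  -3 ]
  [ 0  1  -1   1   0 ]
  [ 0  0   0   1   0 ]
  [ 0  0   0   0   1 ]
Add 3 times R4 to R1.
  [ 1  0  -2  12  0 ]
  [ 0  1  -1   1  0 ]
  [ 0  0   0   1  0 ]
  [ 0  0   0   0  1 ]
Subtract R3 from R2.
  [ 1  0  -2  12  0 ]
  [ 0  1  -1   0  0 ]
  [ 0  0   0   1  0 ]
  [ 0  0   0   0  1 ]
Subtract 12 times R3 from R1.
  [ 1  0  -2  0  0 ]
  [ 0  1  -1  0  0 ]
  [ 0  0   0  1  0 ]
  [ 0  0   0  0  1 ]

[[1, 0, -2, 0, 0], [0, 1, -1, 0, 0], [0, 0, 0, 1, 0], [0, 0, 0, 0, 1]]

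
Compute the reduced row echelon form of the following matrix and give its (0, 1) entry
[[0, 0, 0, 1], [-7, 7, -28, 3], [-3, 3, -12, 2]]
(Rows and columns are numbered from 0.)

-1

ρ1 <-> ρ2
ρ1 -> -1/7·ρ1
ρ3 -> ρ3 + 3·ρ1
ρ3 -> ρ3 − 5/7·ρ2
ρ1 -> ρ1 + 3/7·ρ2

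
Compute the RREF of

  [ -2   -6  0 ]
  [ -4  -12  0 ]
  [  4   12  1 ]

[[1, 3, 0], [0, 0, 1], [0, 0, 0]]

ρ1 → -1/2·ρ1
  [  1    3  0 ]
  [ -4  -12  0 ]
  [  4   12  1 ]
ρ2 → ρ2 + 4·ρ1
  [ 1   3  0 ]
  [ 0   0  0 ]
  [ 4  12  1 ]
ρ3 → ρ3 − 4·ρ1
  [ 1  3  0 ]
  [ 0  0  0 ]
  [ 0  0  1 ]
ρ2 <-> ρ3
  [ 1  3  0 ]
  [ 0  0  1 ]
  [ 0  0  0 ]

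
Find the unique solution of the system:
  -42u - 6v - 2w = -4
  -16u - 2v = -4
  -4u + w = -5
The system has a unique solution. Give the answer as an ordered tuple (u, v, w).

(1, -6, -1)

Form the augmented matrix and row-reduce:
  [ -42  -6  -2  |  -4 ]
  [ -16  -2   0  |  -4 ]
  [  -4   0   1  |  -5 ]
R1 -> -1/42·R1
  [   1  1/7  1/21  |  2/21 ]
  [ -16   -2     0  |    -4 ]
  [  -4    0     1  |    -5 ]
R2 -> R2 + 16·R1
  [  1  1/7   1/21  |    2/21 ]
  [  0  2/7  16/21  |  -52/21 ]
  [ -4    0      1  |      -5 ]
R3 -> R3 + 4·R1
  [ 1  1/7   1/21  |    2/21 ]
  [ 0  2/7  16/21  |  -52/21 ]
  [ 0  4/7  25/21  |  -97/21 ]
R2 -> 7/2·R2
  [ 1  1/7   1/21  |    2/21 ]
  [ 0    1    8/3  |   -26/3 ]
  [ 0  4/7  25/21  |  -97/21 ]
R3 -> R3 − 4/7·R2
  [ 1  1/7  1/21  |   2/21 ]
  [ 0    1   8/3  |  -26/3 ]
  [ 0    0  -1/3  |    1/3 ]
R3 -> -3·R3
  [ 1  1/7  1/21  |   2/21 ]
  [ 0    1   8/3  |  -26/3 ]
  [ 0    0     1  |     -1 ]
R2 -> R2 − 8/3·R3
  [ 1  1/7  1/21  |  2/21 ]
  [ 0    1     0  |    -6 ]
  [ 0    0     1  |    -1 ]
R1 -> R1 − 1/21·R3
  [ 1  1/7  0  |  1/7 ]
  [ 0    1  0  |   -6 ]
  [ 0    0  1  |   -1 ]
R1 -> R1 − 1/7·R2
  [ 1  0  0  |   1 ]
  [ 0  1  0  |  -6 ]
  [ 0  0  1  |  -1 ]
Reading off the last column: u = 1, v = -6, w = -1.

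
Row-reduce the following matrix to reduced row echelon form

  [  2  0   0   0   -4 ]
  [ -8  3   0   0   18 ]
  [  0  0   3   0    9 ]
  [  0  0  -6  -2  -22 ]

[[1, 0, 0, 0, -2], [0, 1, 0, 0, 2/3], [0, 0, 1, 0, 3], [0, 0, 0, 1, 2]]

Multiply r1 by 1/2.
  [  1  0   0   0   -2 ]
  [ -8  3   0   0   18 ]
  [  0  0   3   0    9 ]
  [  0  0  -6  -2  -22 ]
Add 8 times r1 to r2.
  [ 1  0   0   0   -2 ]
  [ 0  3   0   0    2 ]
  [ 0  0   3   0    9 ]
  [ 0  0  -6  -2  -22 ]
Multiply r2 by 1/3.
  [ 1  0   0   0   -2 ]
  [ 0  1   0   0  2/3 ]
  [ 0  0   3   0    9 ]
  [ 0  0  -6  -2  -22 ]
Multiply r3 by 1/3.
  [ 1  0   0   0   -2 ]
  [ 0  1   0   0  2/3 ]
  [ 0  0   1   0    3 ]
  [ 0  0  -6  -2  -22 ]
Add 6 times r3 to r4.
  [ 1  0  0   0   -2 ]
  [ 0  1  0   0  2/3 ]
  [ 0  0  1   0    3 ]
  [ 0  0  0  -2   -4 ]
Multiply r4 by -1/2.
  [ 1  0  0  0   -2 ]
  [ 0  1  0  0  2/3 ]
  [ 0  0  1  0    3 ]
  [ 0  0  0  1    2 ]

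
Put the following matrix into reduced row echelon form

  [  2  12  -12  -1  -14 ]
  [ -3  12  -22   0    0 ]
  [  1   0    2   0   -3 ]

ρ1 -> 1/2·ρ1
  [  1   6   -6  -1/2  -7 ]
  [ -3  12  -22     0   0 ]
  [  1   0    2     0  -3 ]
ρ2 -> ρ2 + 3·ρ1
  [ 1   6   -6  -1/2   -7 ]
  [ 0  30  -40  -3/2  -21 ]
  [ 1   0    2     0   -3 ]
ρ3 -> ρ3 − ρ1
  [ 1   6   -6  -1/2   -7 ]
  [ 0  30  -40  -3/2  -21 ]
  [ 0  -6    8   1/2    4 ]
ρ2 -> 1/30·ρ2
  [ 1   6    -6   -1/2     -7 ]
  [ 0   1  -4/3  -1/20  -7/10 ]
  [ 0  -6     8    1/2      4 ]
ρ3 -> ρ3 + 6·ρ2
  [ 1  6    -6   -1/2     -7 ]
  [ 0  1  -4/3  -1/20  -7/10 ]
  [ 0  0     0    1/5   -1/5 ]
ρ3 -> 5·ρ3
  [ 1  6    -6   -1/2     -7 ]
  [ 0  1  -4/3  -1/20  -7/10 ]
  [ 0  0     0      1     -1 ]
ρ2 -> ρ2 + 1/20·ρ3
  [ 1  6    -6  -1/2    -7 ]
  [ 0  1  -4/3     0  -3/4 ]
  [ 0  0     0     1    -1 ]
ρ1 -> ρ1 + 1/2·ρ3
  [ 1  6    -6  0  -15/2 ]
  [ 0  1  -4/3  0   -3/4 ]
  [ 0  0     0  1     -1 ]
ρ1 -> ρ1 − 6·ρ2
  [ 1  0     2  0    -3 ]
  [ 0  1  -4/3  0  -3/4 ]
  [ 0  0     0  1    -1 ]

[[1, 0, 2, 0, -3], [0, 1, -4/3, 0, -3/4], [0, 0, 0, 1, -1]]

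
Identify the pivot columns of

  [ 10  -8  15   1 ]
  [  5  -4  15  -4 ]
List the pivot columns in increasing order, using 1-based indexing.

ρ1 -> 1/10·ρ1
  [ 1  -4/5  3/2  1/10 ]
  [ 5    -4   15    -4 ]
ρ2 -> ρ2 − 5·ρ1
  [ 1  -4/5   3/2  1/10 ]
  [ 0     0  15/2  -9/2 ]
ρ2 -> 2/15·ρ2
  [ 1  -4/5  3/2  1/10 ]
  [ 0     0    1  -3/5 ]
ρ1 -> ρ1 − 3/2·ρ2
  [ 1  -4/5  0     1 ]
  [ 0     0  1  -3/5 ]
Pivot columns are the columns containing a leading 1.

1, 3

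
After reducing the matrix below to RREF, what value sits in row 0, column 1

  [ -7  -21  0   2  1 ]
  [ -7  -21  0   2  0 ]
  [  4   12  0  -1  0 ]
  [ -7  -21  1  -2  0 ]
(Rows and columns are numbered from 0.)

R1 ← -1/7·R1
  [  1    3  0  -2/7  -1/7 ]
  [ -7  -21  0     2     0 ]
  [  4   12  0    -1     0 ]
  [ -7  -21  1    -2     0 ]
R2 ← R2 + 7·R1
  [  1    3  0  -2/7  -1/7 ]
  [  0    0  0     0    -1 ]
  [  4   12  0    -1     0 ]
  [ -7  -21  1    -2     0 ]
R3 ← R3 − 4·R1
  [  1    3  0  -2/7  -1/7 ]
  [  0    0  0     0    -1 ]
  [  0    0  0   1/7   4/7 ]
  [ -7  -21  1    -2     0 ]
R4 ← R4 + 7·R1
  [ 1  3  0  -2/7  -1/7 ]
  [ 0  0  0     0    -1 ]
  [ 0  0  0   1/7   4/7 ]
  [ 0  0  1    -4    -1 ]
R2 <-> R4
  [ 1  3  0  -2/7  -1/7 ]
  [ 0  0  1    -4    -1 ]
  [ 0  0  0   1/7   4/7 ]
  [ 0  0  0     0    -1 ]
R3 ← 7·R3
  [ 1  3  0  -2/7  -1/7 ]
  [ 0  0  1    -4    -1 ]
  [ 0  0  0     1     4 ]
  [ 0  0  0     0    -1 ]
R4 ← -1·R4
  [ 1  3  0  -2/7  -1/7 ]
  [ 0  0  1    -4    -1 ]
  [ 0  0  0     1     4 ]
  [ 0  0  0     0     1 ]
R3 ← R3 − 4·R4
  [ 1  3  0  -2/7  -1/7 ]
  [ 0  0  1    -4    -1 ]
  [ 0  0  0     1     0 ]
  [ 0  0  0     0     1 ]
R2 ← R2 + R4
  [ 1  3  0  -2/7  -1/7 ]
  [ 0  0  1    -4     0 ]
  [ 0  0  0     1     0 ]
  [ 0  0  0     0     1 ]
R1 ← R1 + 1/7·R4
  [ 1  3  0  -2/7  0 ]
  [ 0  0  1    -4  0 ]
  [ 0  0  0     1  0 ]
  [ 0  0  0     0  1 ]
R2 ← R2 + 4·R3
  [ 1  3  0  -2/7  0 ]
  [ 0  0  1     0  0 ]
  [ 0  0  0     1  0 ]
  [ 0  0  0     0  1 ]
R1 ← R1 + 2/7·R3
  [ 1  3  0  0  0 ]
  [ 0  0  1  0  0 ]
  [ 0  0  0  1  0 ]
  [ 0  0  0  0  1 ]

3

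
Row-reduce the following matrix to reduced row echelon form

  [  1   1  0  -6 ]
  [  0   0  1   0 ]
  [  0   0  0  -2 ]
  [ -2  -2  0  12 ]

[[1, 1, 0, 0], [0, 0, 1, 0], [0, 0, 0, 1], [0, 0, 0, 0]]

ρ4 ← ρ4 + 2·ρ1
  [ 1  1  0  -6 ]
  [ 0  0  1   0 ]
  [ 0  0  0  -2 ]
  [ 0  0  0   0 ]
ρ3 ← -1/2·ρ3
  [ 1  1  0  -6 ]
  [ 0  0  1   0 ]
  [ 0  0  0   1 ]
  [ 0  0  0   0 ]
ρ1 ← ρ1 + 6·ρ3
  [ 1  1  0  0 ]
  [ 0  0  1  0 ]
  [ 0  0  0  1 ]
  [ 0  0  0  0 ]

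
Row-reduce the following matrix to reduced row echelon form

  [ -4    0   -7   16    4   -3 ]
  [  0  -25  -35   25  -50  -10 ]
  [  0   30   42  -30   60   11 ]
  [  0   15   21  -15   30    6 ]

[[1, 0, 7/4, -4, -1, 0], [0, 1, 7/5, -1, 2, 0], [0, 0, 0, 0, 0, 1], [0, 0, 0, 0, 0, 0]]

R1 := -1/4·R1
R2 := -1/25·R2
R3 := R3 − 30·R2
R4 := R4 − 15·R2
R3 := -1·R3
R2 := R2 − 2/5·R3
R1 := R1 − 3/4·R3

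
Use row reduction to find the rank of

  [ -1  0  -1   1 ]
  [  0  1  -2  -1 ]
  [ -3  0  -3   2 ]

R1 ← -1·R1
  [  1  0   1  -1 ]
  [  0  1  -2  -1 ]
  [ -3  0  -3   2 ]
R3 ← R3 + 3·R1
  [ 1  0   1  -1 ]
  [ 0  1  -2  -1 ]
  [ 0  0   0  -1 ]
R3 ← -1·R3
  [ 1  0   1  -1 ]
  [ 0  1  -2  -1 ]
  [ 0  0   0   1 ]
R2 ← R2 + R3
  [ 1  0   1  -1 ]
  [ 0  1  -2   0 ]
  [ 0  0   0   1 ]
R1 ← R1 + R3
  [ 1  0   1  0 ]
  [ 0  1  -2  0 ]
  [ 0  0   0  1 ]
The reduced form has 3 nonzero rows.

rank = 3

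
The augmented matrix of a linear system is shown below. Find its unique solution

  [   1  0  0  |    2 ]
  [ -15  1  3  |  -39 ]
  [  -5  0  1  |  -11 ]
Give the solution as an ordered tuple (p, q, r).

(2, -6, -1)

R2 -> R2 + 15·R1
  [  1  0  0  |    2 ]
  [  0  1  3  |   -9 ]
  [ -5  0  1  |  -11 ]
R3 -> R3 + 5·R1
  [ 1  0  0  |   2 ]
  [ 0  1  3  |  -9 ]
  [ 0  0  1  |  -1 ]
R2 -> R2 − 3·R3
  [ 1  0  0  |   2 ]
  [ 0  1  0  |  -6 ]
  [ 0  0  1  |  -1 ]
Reading off the last column: p = 2, q = -6, r = -1.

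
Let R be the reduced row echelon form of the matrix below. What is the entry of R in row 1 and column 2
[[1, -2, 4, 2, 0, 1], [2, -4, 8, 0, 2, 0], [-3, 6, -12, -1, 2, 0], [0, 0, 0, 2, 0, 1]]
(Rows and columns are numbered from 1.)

R2 -> R2 − 2·R1
  [  1  -2    4   2  0   1 ]
  [  0   0    0  -4  2  -2 ]
  [ -3   6  -12  -1  2   0 ]
  [  0   0    0   2  0   1 ]
R3 -> R3 + 3·R1
  [ 1  -2  4   2  0   1 ]
  [ 0   0  0  -4  2  -2 ]
  [ 0   0  0   5  2   3 ]
  [ 0   0  0   2  0   1 ]
R2 -> -1/4·R2
  [ 1  -2  4  2     0    1 ]
  [ 0   0  0  1  -1/2  1/2 ]
  [ 0   0  0  5     2    3 ]
  [ 0   0  0  2     0    1 ]
R3 -> R3 − 5·R2
  [ 1  -2  4  2     0    1 ]
  [ 0   0  0  1  -1/2  1/2 ]
  [ 0   0  0  0   9/2  1/2 ]
  [ 0   0  0  2     0    1 ]
R4 -> R4 − 2·R2
  [ 1  -2  4  2     0    1 ]
  [ 0   0  0  1  -1/2  1/2 ]
  [ 0   0  0  0   9/2  1/2 ]
  [ 0   0  0  0     1    0 ]
R3 -> 2/9·R3
  [ 1  -2  4  2     0    1 ]
  [ 0   0  0  1  -1/2  1/2 ]
  [ 0   0  0  0     1  1/9 ]
  [ 0   0  0  0     1    0 ]
R4 -> R4 − R3
  [ 1  -2  4  2     0     1 ]
  [ 0   0  0  1  -1/2   1/2 ]
  [ 0   0  0  0     1   1/9 ]
  [ 0   0  0  0     0  -1/9 ]
R4 -> -9·R4
  [ 1  -2  4  2     0    1 ]
  [ 0   0  0  1  -1/2  1/2 ]
  [ 0   0  0  0     1  1/9 ]
  [ 0   0  0  0     0    1 ]
R3 -> R3 − 1/9·R4
  [ 1  -2  4  2     0    1 ]
  [ 0   0  0  1  -1/2  1/2 ]
  [ 0   0  0  0     1    0 ]
  [ 0   0  0  0     0    1 ]
R2 -> R2 − 1/2·R4
  [ 1  -2  4  2     0  1 ]
  [ 0   0  0  1  -1/2  0 ]
  [ 0   0  0  0     1  0 ]
  [ 0   0  0  0     0  1 ]
R1 -> R1 − R4
  [ 1  -2  4  2     0  0 ]
  [ 0   0  0  1  -1/2  0 ]
  [ 0   0  0  0     1  0 ]
  [ 0   0  0  0     0  1 ]
R2 -> R2 + 1/2·R3
  [ 1  -2  4  2  0  0 ]
  [ 0   0  0  1  0  0 ]
  [ 0   0  0  0  1  0 ]
  [ 0   0  0  0  0  1 ]
R1 -> R1 − 2·R2
  [ 1  -2  4  0  0  0 ]
  [ 0   0  0  1  0  0 ]
  [ 0   0  0  0  1  0 ]
  [ 0   0  0  0  0  1 ]

-2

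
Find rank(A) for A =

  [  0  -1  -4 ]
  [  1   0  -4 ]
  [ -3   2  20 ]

r1 ↔ r2
  [  1   0  -4 ]
  [  0  -1  -4 ]
  [ -3   2  20 ]
r3 -> r3 + 3·r1
  [ 1   0  -4 ]
  [ 0  -1  -4 ]
  [ 0   2   8 ]
r2 -> -1·r2
  [ 1  0  -4 ]
  [ 0  1   4 ]
  [ 0  2   8 ]
r3 -> r3 − 2·r2
  [ 1  0  -4 ]
  [ 0  1   4 ]
  [ 0  0   0 ]
The reduced form has 2 nonzero rows.

rank = 2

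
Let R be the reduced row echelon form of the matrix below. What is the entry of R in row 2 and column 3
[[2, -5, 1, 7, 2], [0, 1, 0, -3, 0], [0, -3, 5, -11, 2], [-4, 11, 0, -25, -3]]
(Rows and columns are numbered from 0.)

R1 := 1/2·R1
  [  1  -5/2  1/2  7/2   1 ]
  [  0     1    0   -3   0 ]
  [  0    -3    5  -11   2 ]
  [ -4    11    0  -25  -3 ]
R4 := R4 + 4·R1
  [ 1  -5/2  1/2  7/2  1 ]
  [ 0     1    0   -3  0 ]
  [ 0    -3    5  -11  2 ]
  [ 0     1    2  -11  1 ]
R3 := R3 + 3·R2
  [ 1  -5/2  1/2  7/2  1 ]
  [ 0     1    0   -3  0 ]
  [ 0     0    5  -20  2 ]
  [ 0     1    2  -11  1 ]
R4 := R4 − R2
  [ 1  -5/2  1/2  7/2  1 ]
  [ 0     1    0   -3  0 ]
  [ 0     0    5  -20  2 ]
  [ 0     0    2   -8  1 ]
R3 := 1/5·R3
  [ 1  -5/2  1/2  7/2    1 ]
  [ 0     1    0   -3    0 ]
  [ 0     0    1   -4  2/5 ]
  [ 0     0    2   -8    1 ]
R4 := R4 − 2·R3
  [ 1  -5/2  1/2  7/2    1 ]
  [ 0     1    0   -3    0 ]
  [ 0     0    1   -4  2/5 ]
  [ 0     0    0    0  1/5 ]
R4 := 5·R4
  [ 1  -5/2  1/2  7/2    1 ]
  [ 0     1    0   -3    0 ]
  [ 0     0    1   -4  2/5 ]
  [ 0     0    0    0    1 ]
R3 := R3 − 2/5·R4
  [ 1  -5/2  1/2  7/2  1 ]
  [ 0     1    0   -3  0 ]
  [ 0     0    1   -4  0 ]
  [ 0     0    0    0  1 ]
R1 := R1 − R4
  [ 1  -5/2  1/2  7/2  0 ]
  [ 0     1    0   -3  0 ]
  [ 0     0    1   -4  0 ]
  [ 0     0    0    0  1 ]
R1 := R1 − 1/2·R3
  [ 1  -5/2  0  11/2  0 ]
  [ 0     1  0    -3  0 ]
  [ 0     0  1    -4  0 ]
  [ 0     0  0     0  1 ]
R1 := R1 + 5/2·R2
  [ 1  0  0  -2  0 ]
  [ 0  1  0  -3  0 ]
  [ 0  0  1  -4  0 ]
  [ 0  0  0   0  1 ]

-4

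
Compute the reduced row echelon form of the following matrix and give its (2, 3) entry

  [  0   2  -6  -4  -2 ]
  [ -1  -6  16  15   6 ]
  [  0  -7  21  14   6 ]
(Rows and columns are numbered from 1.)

Swap R1 and R2.
  [ -1  -6  16  15   6 ]
  [  0   2  -6  -4  -2 ]
  [  0  -7  21  14   6 ]
Multiply R1 by -1.
  [ 1   6  -16  -15  -6 ]
  [ 0   2   -6   -4  -2 ]
  [ 0  -7   21   14   6 ]
Multiply R2 by 1/2.
  [ 1   6  -16  -15  -6 ]
  [ 0   1   -3   -2  -1 ]
  [ 0  -7   21   14   6 ]
Add 7 times R2 to R3.
  [ 1  6  -16  -15  -6 ]
  [ 0  1   -3   -2  -1 ]
  [ 0  0    0    0  -1 ]
Multiply R3 by -1.
  [ 1  6  -16  -15  -6 ]
  [ 0  1   -3   -2  -1 ]
  [ 0  0    0    0   1 ]
Add R3 to R2.
  [ 1  6  -16  -15  -6 ]
  [ 0  1   -3   -2   0 ]
  [ 0  0    0    0   1 ]
Add 6 times R3 to R1.
  [ 1  6  -16  -15  0 ]
  [ 0  1   -3   -2  0 ]
  [ 0  0    0    0  1 ]
Subtract 6 times R2 from R1.
  [ 1  0   2  -3  0 ]
  [ 0  1  -3  -2  0 ]
  [ 0  0   0   0  1 ]

-3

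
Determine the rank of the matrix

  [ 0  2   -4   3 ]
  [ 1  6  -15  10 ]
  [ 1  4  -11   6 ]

Swap r1 and r2.
  [ 1  6  -15  10 ]
  [ 0  2   -4   3 ]
  [ 1  4  -11   6 ]
Subtract r1 from r3.
  [ 1   6  -15  10 ]
  [ 0   2   -4   3 ]
  [ 0  -2    4  -4 ]
Multiply r2 by 1/2.
  [ 1   6  -15   10 ]
  [ 0   1   -2  3/2 ]
  [ 0  -2    4   -4 ]
Add 2 times r2 to r3.
  [ 1  6  -15   10 ]
  [ 0  1   -2  3/2 ]
  [ 0  0    0   -1 ]
Multiply r3 by -1.
  [ 1  6  -15   10 ]
  [ 0  1   -2  3/2 ]
  [ 0  0    0    1 ]
Subtract 3/2 times r3 from r2.
  [ 1  6  -15  10 ]
  [ 0  1   -2   0 ]
  [ 0  0    0   1 ]
Subtract 10 times r3 from r1.
  [ 1  6  -15  0 ]
  [ 0  1   -2  0 ]
  [ 0  0    0  1 ]
Subtract 6 times r2 from r1.
  [ 1  0  -3  0 ]
  [ 0  1  -2  0 ]
  [ 0  0   0  1 ]
The reduced form has 3 nonzero rows.

rank = 3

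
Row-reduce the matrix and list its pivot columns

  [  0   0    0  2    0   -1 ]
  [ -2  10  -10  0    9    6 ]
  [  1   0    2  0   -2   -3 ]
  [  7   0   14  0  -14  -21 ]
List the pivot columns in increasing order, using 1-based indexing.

R1 <-> R2
  [ -2  10  -10  0    9    6 ]
  [  0   0    0  2    0   -1 ]
  [  1   0    2  0   -2   -3 ]
  [  7   0   14  0  -14  -21 ]
R1 ← -1/2·R1
  [ 1  -5   5  0  -9/2   -3 ]
  [ 0   0   0  2     0   -1 ]
  [ 1   0   2  0    -2   -3 ]
  [ 7   0  14  0   -14  -21 ]
R3 ← R3 − R1
  [ 1  -5   5  0  -9/2   -3 ]
  [ 0   0   0  2     0   -1 ]
  [ 0   5  -3  0   5/2    0 ]
  [ 7   0  14  0   -14  -21 ]
R4 ← R4 − 7·R1
  [ 1  -5    5  0  -9/2  -3 ]
  [ 0   0    0  2     0  -1 ]
  [ 0   5   -3  0   5/2   0 ]
  [ 0  35  -21  0  35/2   0 ]
R2 <-> R3
  [ 1  -5    5  0  -9/2  -3 ]
  [ 0   5   -3  0   5/2   0 ]
  [ 0   0    0  2     0  -1 ]
  [ 0  35  -21  0  35/2   0 ]
R2 ← 1/5·R2
  [ 1  -5     5  0  -9/2  -3 ]
  [ 0   1  -3/5  0   1/2   0 ]
  [ 0   0     0  2     0  -1 ]
  [ 0  35   -21  0  35/2   0 ]
R4 ← R4 − 35·R2
  [ 1  -5     5  0  -9/2  -3 ]
  [ 0   1  -3/5  0   1/2   0 ]
  [ 0   0     0  2     0  -1 ]
  [ 0   0     0  0     0   0 ]
R3 ← 1/2·R3
  [ 1  -5     5  0  -9/2    -3 ]
  [ 0   1  -3/5  0   1/2     0 ]
  [ 0   0     0  1     0  -1/2 ]
  [ 0   0     0  0     0     0 ]
R1 ← R1 + 5·R2
  [ 1  0     2  0   -2    -3 ]
  [ 0  1  -3/5  0  1/2     0 ]
  [ 0  0     0  1    0  -1/2 ]
  [ 0  0     0  0    0     0 ]
Pivot columns are the columns containing a leading 1.

1, 2, 4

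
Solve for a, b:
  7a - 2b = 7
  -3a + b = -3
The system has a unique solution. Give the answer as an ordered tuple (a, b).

(1, 0)

Form the augmented matrix and row-reduce:
  [  7  -2  |   7 ]
  [ -3   1  |  -3 ]
R1 → 1/7·R1
  [  1  -2/7  |   1 ]
  [ -3     1  |  -3 ]
R2 → R2 + 3·R1
  [ 1  -2/7  |  1 ]
  [ 0   1/7  |  0 ]
R2 → 7·R2
  [ 1  -2/7  |  1 ]
  [ 0     1  |  0 ]
R1 → R1 + 2/7·R2
  [ 1  0  |  1 ]
  [ 0  1  |  0 ]
Reading off the last column: a = 1, b = 0.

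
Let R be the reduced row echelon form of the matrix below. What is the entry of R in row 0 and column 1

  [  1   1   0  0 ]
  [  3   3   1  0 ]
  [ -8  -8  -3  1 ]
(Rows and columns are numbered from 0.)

ρ2 → ρ2 − 3·ρ1
  [  1   1   0  0 ]
  [  0   0   1  0 ]
  [ -8  -8  -3  1 ]
ρ3 → ρ3 + 8·ρ1
  [ 1  1   0  0 ]
  [ 0  0   1  0 ]
  [ 0  0  -3  1 ]
ρ3 → ρ3 + 3·ρ2
  [ 1  1  0  0 ]
  [ 0  0  1  0 ]
  [ 0  0  0  1 ]

1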